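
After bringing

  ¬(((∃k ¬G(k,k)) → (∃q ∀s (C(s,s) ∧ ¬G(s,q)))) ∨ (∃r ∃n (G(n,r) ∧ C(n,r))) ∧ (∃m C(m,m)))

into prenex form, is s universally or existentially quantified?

existential

Rewrite implications/biconditionals: A → B as ¬A ∨ B.
  ¬(¬(∃k ¬G(k,k)) ∨ (∃q ∀s (C(s,s) ∧ ¬G(s,q))) ∨ (∃r ∃n (G(n,r) ∧ C(n,r))) ∧ (∃m C(m,m)))
Move each ¬ inward, flipping quantifiers it crosses:
  (∃k ¬G(k,k)) ∧ (∀q ∃s (¬C(s,s) ∨ G(s,q))) ∧ ((∀r ∀n (¬G(n,r) ∨ ¬C(n,r))) ∨ (∀m ¬C(m,m)))
All bound variables are already distinct, so no renaming is needed.
Extract every quantifier outward, since the variables are now distinct and don't occur free across branches:
  ∃k ∀q ∃s ∀r ∀n ∀m (¬G(k,k) ∧ (¬C(s,s) ∨ G(s,q)) ∧ (¬G(n,r) ∨ ¬C(n,r) ∨ ¬C(m,m)))
The quantifier ∀s sits under an odd number of negations (counting the antecedent side of each →), so it flips to ∃s.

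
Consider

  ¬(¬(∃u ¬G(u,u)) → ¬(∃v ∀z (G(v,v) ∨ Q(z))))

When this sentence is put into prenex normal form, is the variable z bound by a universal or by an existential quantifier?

universal

Eliminate → and ↔ using ¬ and ∨.
  ¬(¬¬(∃u ¬G(u,u)) ∨ ¬(∃v ∀z (G(v,v) ∨ Q(z))))
Drive negations inward (¬∀x A ≡ ∃x ¬A, ¬∃x A ≡ ∀x ¬A, De Morgan for ∧/∨):
  (∀u G(u,u)) ∧ (∃v ∀z (G(v,v) ∨ Q(z)))
Finally move all quantifiers to the prefix:
  ∀u ∃v ∀z (G(u,u) ∧ (G(v,v) ∨ Q(z)))
The quantifier ∀z sits under an even number of negations (counting the antecedent side of each →), so it remains universal.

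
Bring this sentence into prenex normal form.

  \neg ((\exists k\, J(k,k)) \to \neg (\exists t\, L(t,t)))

First replace A → B with ¬A ∨ B.
  \neg (\neg (\exists k\, J(k,k)) \lor \neg (\exists t\, L(t,t)))
Push ¬ through the quantifiers and connectives to reach negation normal form:
  (\exists k\, J(k,k)) \land (\exists t\, L(t,t))
All bound variables are already distinct, so no renaming is needed.
Finally move all quantifiers to the prefix:
  \exists k\, \exists t\, (J(k,k) \land L(t,t))

\exists k\, \exists t\, (J(k,k) \land L(t,t))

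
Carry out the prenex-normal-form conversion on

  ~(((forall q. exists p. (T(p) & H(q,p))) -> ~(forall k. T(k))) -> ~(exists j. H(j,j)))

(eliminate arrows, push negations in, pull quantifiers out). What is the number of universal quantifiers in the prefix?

1

Eliminate → and ↔ using ¬ and ∨.
  ~(~(~(forall q. exists p. (T(p) & H(q,p))) | ~(forall k. T(k))) | ~(exists j. H(j,j)))
Push ¬ through the quantifiers and connectives to reach negation normal form:
  ((exists q. forall p. (~T(p) | ~H(q,p))) | (exists k. ~T(k))) & (exists j. H(j,j))
All bound variables are already distinct, so no renaming is needed.
Pull the quantifiers to the front (each side's bound variable is not free in the other side):
  exists q. forall p. exists k. exists j. ((~T(p) | ~H(q,p) | ~T(k)) & H(j,j))
The prefix is exists q forall p exists k exists j: 1 universal, 3 existential.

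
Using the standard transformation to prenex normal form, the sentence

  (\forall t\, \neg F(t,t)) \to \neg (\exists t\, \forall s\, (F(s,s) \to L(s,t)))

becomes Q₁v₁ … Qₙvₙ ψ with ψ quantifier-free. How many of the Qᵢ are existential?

Eliminate → and ↔ using ¬ and ∨.
  \neg (\forall t\, \neg F(t,t)) \lor \neg (\exists t\, \forall s\, (\neg F(s,s) \lor L(s,t)))
Move each ¬ inward, flipping quantifiers it crosses:
  (\exists t\, F(t,t)) \lor (\forall t\, \exists s\, (F(s,s) \land \neg L(s,t)))
Standardize variables apart so no two quantifiers bind the same name: t↦c.
  (\exists t\, F(t,t)) \lor (\forall c\, \exists s\, (F(s,s) \land \neg L(s,c)))
Extract every quantifier outward, since the variables are now distinct and don't occur free across branches:
  \exists t\, \forall c\, \exists s\, (F(t,t) \lor F(s,s) \land \neg L(s,c))
The prefix is \exists t \forall c \exists s: 1 universal, 2 existential.

2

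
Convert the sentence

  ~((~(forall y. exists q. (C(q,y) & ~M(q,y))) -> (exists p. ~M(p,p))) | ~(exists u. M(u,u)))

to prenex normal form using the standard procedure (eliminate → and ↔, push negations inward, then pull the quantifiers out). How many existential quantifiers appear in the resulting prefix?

Eliminate → and ↔ using ¬ and ∨.
  ~(~~(forall y. exists q. (C(q,y) & ~M(q,y))) | (exists p. ~M(p,p)) | ~(exists u. M(u,u)))
Drive negations inward (¬∀x A ≡ ∃x ¬A, ¬∃x A ≡ ∀x ¬A, De Morgan for ∧/∨):
  (exists y. forall q. (~C(q,y) | M(q,y))) & (forall p. M(p,p)) & (exists u. M(u,u))
Pull the quantifiers to the front (each side's bound variable is not free in the other side):
  exists y. forall q. forall p. exists u. ((~C(q,y) | M(q,y)) & M(p,p) & M(u,u))
The prefix is exists y forall q forall p exists u: 2 universal, 2 existential.

2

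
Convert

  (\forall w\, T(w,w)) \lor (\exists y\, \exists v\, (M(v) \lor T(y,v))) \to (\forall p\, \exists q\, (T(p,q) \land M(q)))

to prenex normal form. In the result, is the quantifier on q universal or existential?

existential

First replace A → B with ¬A ∨ B.
  \neg ((\forall w\, T(w,w)) \lor (\exists y\, \exists v\, (M(v) \lor T(y,v)))) \lor (\forall p\, \exists q\, (T(p,q) \land M(q)))
Push ¬ through the quantifiers and connectives to reach negation normal form:
  (\exists w\, \neg T(w,w)) \land (\forall y\, \forall v\, (\neg M(v) \land \neg T(y,v))) \lor (\forall p\, \exists q\, (T(p,q) \land M(q)))
Finally move all quantifiers to the prefix:
  \exists w\, \forall y\, \forall v\, \forall p\, \exists q\, (\neg T(w,w) \land \neg M(v) \land \neg T(y,v) \lor T(p,q) \land M(q))
The quantifier \exists q sits under an even number of negations (counting the antecedent side of each →), so it remains existential.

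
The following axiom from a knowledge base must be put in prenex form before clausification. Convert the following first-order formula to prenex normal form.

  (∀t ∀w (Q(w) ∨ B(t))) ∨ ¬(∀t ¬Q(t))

∀t ∀w ∃r (Q(w) ∨ B(t) ∨ Q(r))

Push ¬ through the quantifiers and connectives to reach negation normal form:
  (∀t ∀w (Q(w) ∨ B(t))) ∨ (∃t Q(t))
Rename bound variables to avoid capture: t↦r.
  (∀t ∀w (Q(w) ∨ B(t))) ∨ (∃r Q(r))
Finally move all quantifiers to the prefix:
  ∀t ∀w ∃r (Q(w) ∨ B(t) ∨ Q(r))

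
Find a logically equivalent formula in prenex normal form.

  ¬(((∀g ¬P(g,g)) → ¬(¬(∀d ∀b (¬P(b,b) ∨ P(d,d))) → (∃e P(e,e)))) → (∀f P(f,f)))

∃g ∃d ∃b ∀e ∃f ((P(g,g) ∨ P(b,b) ∧ ¬P(d,d) ∧ ¬P(e,e)) ∧ ¬P(f,f))

Eliminate → and ↔ using ¬ and ∨.
  ¬(¬(¬(∀g ¬P(g,g)) ∨ ¬(¬¬(∀d ∀b (¬P(b,b) ∨ P(d,d))) ∨ (∃e P(e,e)))) ∨ (∀f P(f,f)))
Push ¬ through the quantifiers and connectives to reach negation normal form:
  ((∃g P(g,g)) ∨ (∃d ∃b (P(b,b) ∧ ¬P(d,d))) ∧ (∀e ¬P(e,e))) ∧ (∃f ¬P(f,f))
Pull the quantifiers to the front (each side's bound variable is not free in the other side):
  ∃g ∃d ∃b ∀e ∃f ((P(g,g) ∨ P(b,b) ∧ ¬P(d,d) ∧ ¬P(e,e)) ∧ ¬P(f,f))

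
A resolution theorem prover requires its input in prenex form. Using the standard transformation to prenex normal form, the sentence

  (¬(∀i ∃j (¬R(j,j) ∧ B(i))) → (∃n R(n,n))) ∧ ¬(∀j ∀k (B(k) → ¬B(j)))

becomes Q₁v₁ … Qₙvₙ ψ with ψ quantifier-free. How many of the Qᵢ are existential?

4

Eliminate → and ↔ using ¬ and ∨.
  (¬¬(∀i ∃j (¬R(j,j) ∧ B(i))) ∨ (∃n R(n,n))) ∧ ¬(∀j ∀k (¬B(k) ∨ ¬B(j)))
Drive negations inward (¬∀x A ≡ ∃x ¬A, ¬∃x A ≡ ∀x ¬A, De Morgan for ∧/∨):
  ((∀i ∃j (¬R(j,j) ∧ B(i))) ∨ (∃n R(n,n))) ∧ (∃j ∃k (B(k) ∧ B(j)))
Rename bound variables to avoid capture: j↦w.
  ((∀i ∃j (¬R(j,j) ∧ B(i))) ∨ (∃n R(n,n))) ∧ (∃w ∃k (B(k) ∧ B(w)))
Extract every quantifier outward, since the variables are now distinct and don't occur free across branches:
  ∀i ∃j ∃n ∃w ∃k ((¬R(j,j) ∧ B(i) ∨ R(n,n)) ∧ B(k) ∧ B(w))
The prefix is ∀i ∃j ∃n ∃w ∃k: 1 universal, 4 existential.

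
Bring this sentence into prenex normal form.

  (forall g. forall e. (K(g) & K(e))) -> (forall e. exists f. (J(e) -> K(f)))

exists g. exists e. forall q. exists f. (~K(g) | ~K(e) | ~J(q) | K(f))

Rewrite implications/biconditionals: A → B as ¬A ∨ B.
  ~(forall g. forall e. (K(g) & K(e))) | (forall e. exists f. (~J(e) | K(f)))
Drive negations inward (¬∀x A ≡ ∃x ¬A, ¬∃x A ≡ ∀x ¬A, De Morgan for ∧/∨):
  (exists g. exists e. (~K(g) | ~K(e))) | (forall e. exists f. (~J(e) | K(f)))
Standardize variables apart so no two quantifiers bind the same name: e↦q.
  (exists g. exists e. (~K(g) | ~K(e))) | (forall q. exists f. (~J(q) | K(f)))
Finally move all quantifiers to the prefix:
  exists g. exists e. forall q. exists f. (~K(g) | ~K(e) | ~J(q) | K(f))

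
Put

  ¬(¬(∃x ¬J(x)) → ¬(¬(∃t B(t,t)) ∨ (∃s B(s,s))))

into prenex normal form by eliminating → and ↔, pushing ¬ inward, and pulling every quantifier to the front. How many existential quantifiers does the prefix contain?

Rewrite implications/biconditionals: A → B as ¬A ∨ B.
  ¬(¬¬(∃x ¬J(x)) ∨ ¬(¬(∃t B(t,t)) ∨ (∃s B(s,s))))
Push ¬ through the quantifiers and connectives to reach negation normal form:
  (∀x J(x)) ∧ ((∀t ¬B(t,t)) ∨ (∃s B(s,s)))
Finally move all quantifiers to the prefix:
  ∀x ∀t ∃s (J(x) ∧ (¬B(t,t) ∨ B(s,s)))
The prefix is ∀x ∀t ∃s: 2 universal, 1 existential.

1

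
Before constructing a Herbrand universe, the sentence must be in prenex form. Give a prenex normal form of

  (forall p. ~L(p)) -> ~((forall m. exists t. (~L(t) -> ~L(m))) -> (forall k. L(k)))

exists p. forall m. exists t. exists k. (L(p) | (L(t) | ~L(m)) & ~L(k))

Eliminate → and ↔ using ¬ and ∨.
  ~(forall p. ~L(p)) | ~(~(forall m. exists t. (~~L(t) | ~L(m))) | (forall k. L(k)))
Push ¬ through the quantifiers and connectives to reach negation normal form:
  (exists p. L(p)) | (forall m. exists t. (L(t) | ~L(m))) & (exists k. ~L(k))
All bound variables are already distinct, so no renaming is needed.
Pull the quantifiers to the front (each side's bound variable is not free in the other side):
  exists p. forall m. exists t. exists k. (L(p) | (L(t) | ~L(m)) & ~L(k))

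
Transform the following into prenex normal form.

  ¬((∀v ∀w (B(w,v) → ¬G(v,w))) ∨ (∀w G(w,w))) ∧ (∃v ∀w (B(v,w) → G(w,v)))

Rewrite implications/biconditionals: A → B as ¬A ∨ B.
  ¬((∀v ∀w (¬B(w,v) ∨ ¬G(v,w))) ∨ (∀w G(w,w))) ∧ (∃v ∀w (¬B(v,w) ∨ G(w,v)))
Push ¬ through the quantifiers and connectives to reach negation normal form:
  (∃v ∃w (B(w,v) ∧ G(v,w))) ∧ (∃w ¬G(w,w)) ∧ (∃v ∀w (¬B(v,w) ∨ G(w,v)))
Rename bound variables to avoid capture: w↦w1, v↦c, w↦p.
  (∃v ∃w (B(w,v) ∧ G(v,w))) ∧ (∃w1 ¬G(w1,w1)) ∧ (∃c ∀p (¬B(c,p) ∨ G(p,c)))
Finally move all quantifiers to the prefix:
  ∃v ∃w ∃w1 ∃c ∀p (B(w,v) ∧ G(v,w) ∧ ¬G(w1,w1) ∧ (¬B(c,p) ∨ G(p,c)))

∃v ∃w ∃w1 ∃c ∀p (B(w,v) ∧ G(v,w) ∧ ¬G(w1,w1) ∧ (¬B(c,p) ∨ G(p,c)))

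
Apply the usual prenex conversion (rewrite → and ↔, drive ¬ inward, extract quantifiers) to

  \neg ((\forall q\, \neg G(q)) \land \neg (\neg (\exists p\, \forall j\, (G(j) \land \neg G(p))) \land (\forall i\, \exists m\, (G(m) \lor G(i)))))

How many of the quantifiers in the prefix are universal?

Push ¬ through the quantifiers and connectives to reach negation normal form:
  (\exists q\, G(q)) \lor (\forall p\, \exists j\, (\neg G(j) \lor G(p))) \land (\forall i\, \exists m\, (G(m) \lor G(i)))
Pull the quantifiers to the front (each side's bound variable is not free in the other side):
  \exists q\, \forall p\, \exists j\, \forall i\, \exists m\, (G(q) \lor (\neg G(j) \lor G(p)) \land (G(m) \lor G(i)))
The prefix is \exists q \forall p \exists j \forall i \exists m: 2 universal, 3 existential.

2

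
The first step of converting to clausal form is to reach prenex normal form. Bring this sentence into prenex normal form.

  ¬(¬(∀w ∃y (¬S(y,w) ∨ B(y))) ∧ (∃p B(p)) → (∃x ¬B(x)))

∃w ∀y ∃p ∀x (S(y,w) ∧ ¬B(y) ∧ B(p) ∧ B(x))

First replace A → B with ¬A ∨ B.
  ¬(¬(¬(∀w ∃y (¬S(y,w) ∨ B(y))) ∧ (∃p B(p))) ∨ (∃x ¬B(x)))
Drive negations inward (¬∀x A ≡ ∃x ¬A, ¬∃x A ≡ ∀x ¬A, De Morgan for ∧/∨):
  (∃w ∀y (S(y,w) ∧ ¬B(y))) ∧ (∃p B(p)) ∧ (∀x B(x))
All bound variables are already distinct, so no renaming is needed.
Pull the quantifiers to the front (each side's bound variable is not free in the other side):
  ∃w ∀y ∃p ∀x (S(y,w) ∧ ¬B(y) ∧ B(p) ∧ B(x))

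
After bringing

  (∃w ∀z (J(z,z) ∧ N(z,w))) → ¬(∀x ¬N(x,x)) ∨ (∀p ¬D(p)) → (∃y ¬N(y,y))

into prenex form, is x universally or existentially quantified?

universal

First replace A → B with ¬A ∨ B.
  ¬(∃w ∀z (J(z,z) ∧ N(z,w))) ∨ ¬(¬(∀x ¬N(x,x)) ∨ (∀p ¬D(p))) ∨ (∃y ¬N(y,y))
Drive negations inward (¬∀x A ≡ ∃x ¬A, ¬∃x A ≡ ∀x ¬A, De Morgan for ∧/∨):
  (∀w ∃z (¬J(z,z) ∨ ¬N(z,w))) ∨ (∀x ¬N(x,x)) ∧ (∃p D(p)) ∨ (∃y ¬N(y,y))
All bound variables are already distinct, so no renaming is needed.
Pull the quantifiers to the front (each side's bound variable is not free in the other side):
  ∀w ∃z ∀x ∃p ∃y (¬J(z,z) ∨ ¬N(z,w) ∨ ¬N(x,x) ∧ D(p) ∨ ¬N(y,y))
The quantifier ∀x sits under an even number of negations (counting the antecedent side of each →), so it remains universal.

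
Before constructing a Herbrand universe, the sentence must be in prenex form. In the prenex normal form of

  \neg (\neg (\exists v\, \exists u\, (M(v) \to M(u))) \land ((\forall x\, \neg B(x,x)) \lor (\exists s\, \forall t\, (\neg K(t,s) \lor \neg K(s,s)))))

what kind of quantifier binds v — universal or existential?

Rewrite implications/biconditionals: A → B as ¬A ∨ B.
  \neg (\neg (\exists v\, \exists u\, (\neg M(v) \lor M(u))) \land ((\forall x\, \neg B(x,x)) \lor (\exists s\, \forall t\, (\neg K(t,s) \lor \neg K(s,s)))))
Push ¬ through the quantifiers and connectives to reach negation normal form:
  (\exists v\, \exists u\, (\neg M(v) \lor M(u))) \lor (\exists x\, B(x,x)) \land (\forall s\, \exists t\, (K(t,s) \land K(s,s)))
All bound variables are already distinct, so no renaming is needed.
Extract every quantifier outward, since the variables are now distinct and don't occur free across branches:
  \exists v\, \exists u\, \exists x\, \forall s\, \exists t\, (\neg M(v) \lor M(u) \lor B(x,x) \land K(t,s) \land K(s,s))
The quantifier \exists v sits under an even number of negations (counting the antecedent side of each →), so it remains existential.

existential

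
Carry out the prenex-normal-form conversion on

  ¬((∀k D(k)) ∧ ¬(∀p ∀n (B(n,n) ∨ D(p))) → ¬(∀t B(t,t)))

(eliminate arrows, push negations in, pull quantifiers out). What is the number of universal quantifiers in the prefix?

2

Eliminate → and ↔ using ¬ and ∨.
  ¬(¬((∀k D(k)) ∧ ¬(∀p ∀n (B(n,n) ∨ D(p)))) ∨ ¬(∀t B(t,t)))
Move each ¬ inward, flipping quantifiers it crosses:
  (∀k D(k)) ∧ (∃p ∃n (¬B(n,n) ∧ ¬D(p))) ∧ (∀t B(t,t))
All bound variables are already distinct, so no renaming is needed.
Pull the quantifiers to the front (each side's bound variable is not free in the other side):
  ∀k ∃p ∃n ∀t (D(k) ∧ ¬B(n,n) ∧ ¬D(p) ∧ B(t,t))
The prefix is ∀k ∃p ∃n ∀t: 2 universal, 2 existential.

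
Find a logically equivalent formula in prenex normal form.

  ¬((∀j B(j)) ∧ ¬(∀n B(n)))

∃j ∀n (¬B(j) ∨ B(n))

Push ¬ through the quantifiers and connectives to reach negation normal form:
  (∃j ¬B(j)) ∨ (∀n B(n))
Finally move all quantifiers to the prefix:
  ∃j ∀n (¬B(j) ∨ B(n))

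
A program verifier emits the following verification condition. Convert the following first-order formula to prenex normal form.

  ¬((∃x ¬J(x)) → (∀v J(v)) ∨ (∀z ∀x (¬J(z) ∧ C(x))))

∃x ∃v ∃z ∃z1 (¬J(x) ∧ ¬J(v) ∧ (J(z) ∨ ¬C(z1)))

Eliminate → and ↔ using ¬ and ∨.
  ¬(¬(∃x ¬J(x)) ∨ (∀v J(v)) ∨ (∀z ∀x (¬J(z) ∧ C(x))))
Drive negations inward (¬∀x A ≡ ∃x ¬A, ¬∃x A ≡ ∀x ¬A, De Morgan for ∧/∨):
  (∃x ¬J(x)) ∧ (∃v ¬J(v)) ∧ (∃z ∃x (J(z) ∨ ¬C(x)))
Give each quantifier a distinct variable: x↦z1.
  (∃x ¬J(x)) ∧ (∃v ¬J(v)) ∧ (∃z ∃z1 (J(z) ∨ ¬C(z1)))
Finally move all quantifiers to the prefix:
  ∃x ∃v ∃z ∃z1 (¬J(x) ∧ ¬J(v) ∧ (J(z) ∨ ¬C(z1)))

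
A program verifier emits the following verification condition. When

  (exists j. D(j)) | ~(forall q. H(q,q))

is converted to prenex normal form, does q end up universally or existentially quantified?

Move each ¬ inward, flipping quantifiers it crosses:
  (exists j. D(j)) | (exists q. ~H(q,q))
Pull the quantifiers to the front (each side's bound variable is not free in the other side):
  exists j. exists q. (D(j) | ~H(q,q))
The quantifier forall q sits under an odd number of negations, so it flips to exists q.

existential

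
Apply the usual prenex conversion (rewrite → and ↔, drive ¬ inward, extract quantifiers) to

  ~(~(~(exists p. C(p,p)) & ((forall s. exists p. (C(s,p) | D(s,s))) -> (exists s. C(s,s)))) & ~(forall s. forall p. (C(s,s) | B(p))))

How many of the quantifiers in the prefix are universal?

Rewrite implications/biconditionals: A → B as ¬A ∨ B.
  ~(~(~(exists p. C(p,p)) & (~(forall s. exists p. (C(s,p) | D(s,s))) | (exists s. C(s,s)))) & ~(forall s. forall p. (C(s,s) | B(p))))
Drive negations inward (¬∀x A ≡ ∃x ¬A, ¬∃x A ≡ ∀x ¬A, De Morgan for ∧/∨):
  (forall p. ~C(p,p)) & ((exists s. forall p. (~C(s,p) & ~D(s,s))) | (exists s. C(s,s))) | (forall s. forall p. (C(s,s) | B(p)))
Rename bound variables to avoid capture: p↦q, s↦v, s↦w, p↦x1.
  (forall p. ~C(p,p)) & ((exists s. forall q. (~C(s,q) & ~D(s,s))) | (exists v. C(v,v))) | (forall w. forall x1. (C(w,w) | B(x1)))
Finally move all quantifiers to the prefix:
  forall p. exists s. forall q. exists v. forall w. forall x1. (~C(p,p) & (~C(s,q) & ~D(s,s) | C(v,v)) | C(w,w) | B(x1))
The prefix is forall p exists s forall q exists v forall w forall x1: 4 universal, 2 existential.

4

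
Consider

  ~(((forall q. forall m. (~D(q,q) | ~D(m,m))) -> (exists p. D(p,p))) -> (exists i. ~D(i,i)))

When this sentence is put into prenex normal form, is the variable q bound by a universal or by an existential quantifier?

First replace A → B with ¬A ∨ B.
  ~(~(~(forall q. forall m. (~D(q,q) | ~D(m,m))) | (exists p. D(p,p))) | (exists i. ~D(i,i)))
Drive negations inward (¬∀x A ≡ ∃x ¬A, ¬∃x A ≡ ∀x ¬A, De Morgan for ∧/∨):
  ((exists q. exists m. (D(q,q) & D(m,m))) | (exists p. D(p,p))) & (forall i. D(i,i))
Pull the quantifiers to the front (each side's bound variable is not free in the other side):
  exists q. exists m. exists p. forall i. ((D(q,q) & D(m,m) | D(p,p)) & D(i,i))
The quantifier forall q sits under an odd number of negations (counting the antecedent side of each →), so it flips to exists q.

existential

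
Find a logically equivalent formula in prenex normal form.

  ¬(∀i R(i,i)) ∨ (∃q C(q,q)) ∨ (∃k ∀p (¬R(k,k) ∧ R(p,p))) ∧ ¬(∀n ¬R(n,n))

Move each ¬ inward, flipping quantifiers it crosses:
  (∃i ¬R(i,i)) ∨ (∃q C(q,q)) ∨ (∃k ∀p (¬R(k,k) ∧ R(p,p))) ∧ (∃n R(n,n))
All bound variables are already distinct, so no renaming is needed.
Extract every quantifier outward, since the variables are now distinct and don't occur free across branches:
  ∃i ∃q ∃k ∀p ∃n (¬R(i,i) ∨ C(q,q) ∨ ¬R(k,k) ∧ R(p,p) ∧ R(n,n))

∃i ∃q ∃k ∀p ∃n (¬R(i,i) ∨ C(q,q) ∨ ¬R(k,k) ∧ R(p,p) ∧ R(n,n))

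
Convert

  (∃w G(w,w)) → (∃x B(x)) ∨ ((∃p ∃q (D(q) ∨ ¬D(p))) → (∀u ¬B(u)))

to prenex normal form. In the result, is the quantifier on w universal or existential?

First replace A → B with ¬A ∨ B.
  ¬(∃w G(w,w)) ∨ (∃x B(x)) ∨ ¬(∃p ∃q (D(q) ∨ ¬D(p))) ∨ (∀u ¬B(u))
Push ¬ through the quantifiers and connectives to reach negation normal form:
  (∀w ¬G(w,w)) ∨ (∃x B(x)) ∨ (∀p ∀q (¬D(q) ∧ D(p))) ∨ (∀u ¬B(u))
All bound variables are already distinct, so no renaming is needed.
Finally move all quantifiers to the prefix:
  ∀w ∃x ∀p ∀q ∀u (¬G(w,w) ∨ B(x) ∨ ¬D(q) ∧ D(p) ∨ ¬B(u))
The quantifier ∃w sits under an odd number of negations (counting the antecedent side of each →), so it flips to ∀w.

universal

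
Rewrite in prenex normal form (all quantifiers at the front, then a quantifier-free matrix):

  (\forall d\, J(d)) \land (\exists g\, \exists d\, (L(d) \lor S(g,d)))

Standardize variables apart so no two quantifiers bind the same name: d↦y.
  (\forall d\, J(d)) \land (\exists g\, \exists y\, (L(y) \lor S(g,y)))
Extract every quantifier outward, since the variables are now distinct and don't occur free across branches:
  \forall d\, \exists g\, \exists y\, (J(d) \land (L(y) \lor S(g,y)))

\forall d\, \exists g\, \exists y\, (J(d) \land (L(y) \lor S(g,y)))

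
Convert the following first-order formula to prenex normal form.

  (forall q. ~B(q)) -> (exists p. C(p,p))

exists q. exists p. (B(q) | C(p,p))

Eliminate → and ↔ using ¬ and ∨.
  ~(forall q. ~B(q)) | (exists p. C(p,p))
Move each ¬ inward, flipping quantifiers it crosses:
  (exists q. B(q)) | (exists p. C(p,p))
Pull the quantifiers to the front (each side's bound variable is not free in the other side):
  exists q. exists p. (B(q) | C(p,p))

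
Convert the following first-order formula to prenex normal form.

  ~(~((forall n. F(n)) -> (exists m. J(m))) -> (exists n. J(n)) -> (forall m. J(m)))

First replace A → B with ¬A ∨ B.
  ~(~~(~(forall n. F(n)) | (exists m. J(m))) | ~(exists n. J(n)) | (forall m. J(m)))
Drive negations inward (¬∀x A ≡ ∃x ¬A, ¬∃x A ≡ ∀x ¬A, De Morgan for ∧/∨):
  (forall n. F(n)) & (forall m. ~J(m)) & (exists n. J(n)) & (exists m. ~J(m))
Give each quantifier a distinct variable: n↦x1, m↦s.
  (forall n. F(n)) & (forall m. ~J(m)) & (exists x1. J(x1)) & (exists s. ~J(s))
Finally move all quantifiers to the prefix:
  forall n. forall m. exists x1. exists s. (F(n) & ~J(m) & J(x1) & ~J(s))

forall n. forall m. exists x1. exists s. (F(n) & ~J(m) & J(x1) & ~J(s))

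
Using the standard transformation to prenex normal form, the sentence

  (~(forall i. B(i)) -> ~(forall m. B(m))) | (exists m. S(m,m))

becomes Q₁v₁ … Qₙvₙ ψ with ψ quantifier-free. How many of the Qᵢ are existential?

First replace A → B with ¬A ∨ B.
  ~~(forall i. B(i)) | ~(forall m. B(m)) | (exists m. S(m,m))
Push ¬ through the quantifiers and connectives to reach negation normal form:
  (forall i. B(i)) | (exists m. ~B(m)) | (exists m. S(m,m))
Rename bound variables to avoid capture: m↦b.
  (forall i. B(i)) | (exists m. ~B(m)) | (exists b. S(b,b))
Finally move all quantifiers to the prefix:
  forall i. exists m. exists b. (B(i) | ~B(m) | S(b,b))
The prefix is forall i exists m exists b: 1 universal, 2 existential.

2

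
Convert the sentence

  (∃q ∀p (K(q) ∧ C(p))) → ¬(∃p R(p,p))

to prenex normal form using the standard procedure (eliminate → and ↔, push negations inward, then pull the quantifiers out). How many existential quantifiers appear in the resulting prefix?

First replace A → B with ¬A ∨ B.
  ¬(∃q ∀p (K(q) ∧ C(p))) ∨ ¬(∃p R(p,p))
Drive negations inward (¬∀x A ≡ ∃x ¬A, ¬∃x A ≡ ∀x ¬A, De Morgan for ∧/∨):
  (∀q ∃p (¬K(q) ∨ ¬C(p))) ∨ (∀p ¬R(p,p))
Rename bound variables to avoid capture: p↦w1.
  (∀q ∃p (¬K(q) ∨ ¬C(p))) ∨ (∀w1 ¬R(w1,w1))
Finally move all quantifiers to the prefix:
  ∀q ∃p ∀w1 (¬K(q) ∨ ¬C(p) ∨ ¬R(w1,w1))
The prefix is ∀q ∃p ∀w1: 2 universal, 1 existential.

1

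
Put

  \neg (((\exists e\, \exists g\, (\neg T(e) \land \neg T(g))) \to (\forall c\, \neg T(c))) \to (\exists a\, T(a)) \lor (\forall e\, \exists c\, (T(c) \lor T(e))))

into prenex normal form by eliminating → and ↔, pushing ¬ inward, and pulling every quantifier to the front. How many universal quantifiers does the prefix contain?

Rewrite implications/biconditionals: A → B as ¬A ∨ B.
  \neg (\neg (\neg (\exists e\, \exists g\, (\neg T(e) \land \neg T(g))) \lor (\forall c\, \neg T(c))) \lor (\exists a\, T(a)) \lor (\forall e\, \exists c\, (T(c) \lor T(e))))
Move each ¬ inward, flipping quantifiers it crosses:
  ((\forall e\, \forall g\, (T(e) \lor T(g))) \lor (\forall c\, \neg T(c))) \land (\forall a\, \neg T(a)) \land (\exists e\, \forall c\, (\neg T(c) \land \neg T(e)))
Give each quantifier a distinct variable: e↦y, c↦t.
  ((\forall e\, \forall g\, (T(e) \lor T(g))) \lor (\forall c\, \neg T(c))) \land (\forall a\, \neg T(a)) \land (\exists y\, \forall t\, (\neg T(t) \land \neg T(y)))
Pull the quantifiers to the front (each side's bound variable is not free in the other side):
  \forall e\, \forall g\, \forall c\, \forall a\, \exists y\, \forall t\, ((T(e) \lor T(g) \lor \neg T(c)) \land \neg T(a) \land \neg T(t) \land \neg T(y))
The prefix is \forall e \forall g \forall c \forall a \exists y \forall t: 5 universal, 1 existential.

5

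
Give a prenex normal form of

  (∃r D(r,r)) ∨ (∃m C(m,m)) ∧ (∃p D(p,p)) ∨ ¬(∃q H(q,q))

∃r ∃m ∃p ∀q (D(r,r) ∨ C(m,m) ∧ D(p,p) ∨ ¬H(q,q))

Drive negations inward (¬∀x A ≡ ∃x ¬A, ¬∃x A ≡ ∀x ¬A, De Morgan for ∧/∨):
  (∃r D(r,r)) ∨ (∃m C(m,m)) ∧ (∃p D(p,p)) ∨ (∀q ¬H(q,q))
Finally move all quantifiers to the prefix:
  ∃r ∃m ∃p ∀q (D(r,r) ∨ C(m,m) ∧ D(p,p) ∨ ¬H(q,q))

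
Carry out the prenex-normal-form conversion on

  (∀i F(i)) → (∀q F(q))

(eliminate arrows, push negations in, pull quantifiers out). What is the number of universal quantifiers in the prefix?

First replace A → B with ¬A ∨ B.
  ¬(∀i F(i)) ∨ (∀q F(q))
Move each ¬ inward, flipping quantifiers it crosses:
  (∃i ¬F(i)) ∨ (∀q F(q))
All bound variables are already distinct, so no renaming is needed.
Pull the quantifiers to the front (each side's bound variable is not free in the other side):
  ∃i ∀q (¬F(i) ∨ F(q))
The prefix is ∃i ∀q: 1 universal, 1 existential.

1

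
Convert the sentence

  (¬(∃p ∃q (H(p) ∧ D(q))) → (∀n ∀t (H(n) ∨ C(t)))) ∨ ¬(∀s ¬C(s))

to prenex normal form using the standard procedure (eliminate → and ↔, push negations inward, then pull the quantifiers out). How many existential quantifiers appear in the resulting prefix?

3

Rewrite implications/biconditionals: A → B as ¬A ∨ B.
  ¬¬(∃p ∃q (H(p) ∧ D(q))) ∨ (∀n ∀t (H(n) ∨ C(t))) ∨ ¬(∀s ¬C(s))
Move each ¬ inward, flipping quantifiers it crosses:
  (∃p ∃q (H(p) ∧ D(q))) ∨ (∀n ∀t (H(n) ∨ C(t))) ∨ (∃s C(s))
All bound variables are already distinct, so no renaming is needed.
Extract every quantifier outward, since the variables are now distinct and don't occur free across branches:
  ∃p ∃q ∀n ∀t ∃s (H(p) ∧ D(q) ∨ H(n) ∨ C(t) ∨ C(s))
The prefix is ∃p ∃q ∀n ∀t ∃s: 2 universal, 3 existential.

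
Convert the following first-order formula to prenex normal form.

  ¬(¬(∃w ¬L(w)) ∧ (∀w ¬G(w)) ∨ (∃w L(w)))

∃w ∃r ∀y1 ((¬L(w) ∨ G(r)) ∧ ¬L(y1))

Push ¬ through the quantifiers and connectives to reach negation normal form:
  ((∃w ¬L(w)) ∨ (∃w G(w))) ∧ (∀w ¬L(w))
Give each quantifier a distinct variable: w↦r, w↦y1.
  ((∃w ¬L(w)) ∨ (∃r G(r))) ∧ (∀y1 ¬L(y1))
Extract every quantifier outward, since the variables are now distinct and don't occur free across branches:
  ∃w ∃r ∀y1 ((¬L(w) ∨ G(r)) ∧ ¬L(y1))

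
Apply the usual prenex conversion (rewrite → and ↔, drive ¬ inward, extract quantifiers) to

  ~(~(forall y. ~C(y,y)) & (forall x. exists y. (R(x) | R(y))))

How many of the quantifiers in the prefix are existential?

1

Move each ¬ inward, flipping quantifiers it crosses:
  (forall y. ~C(y,y)) | (exists x. forall y. (~R(x) & ~R(y)))
Give each quantifier a distinct variable: y↦y1.
  (forall y. ~C(y,y)) | (exists x. forall y1. (~R(x) & ~R(y1)))
Finally move all quantifiers to the prefix:
  forall y. exists x. forall y1. (~C(y,y) | ~R(x) & ~R(y1))
The prefix is forall y exists x forall y1: 2 universal, 1 existential.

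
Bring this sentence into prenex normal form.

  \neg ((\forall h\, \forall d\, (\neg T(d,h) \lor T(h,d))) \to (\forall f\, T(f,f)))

First replace A → B with ¬A ∨ B.
  \neg (\neg (\forall h\, \forall d\, (\neg T(d,h) \lor T(h,d))) \lor (\forall f\, T(f,f)))
Drive negations inward (¬∀x A ≡ ∃x ¬A, ¬∃x A ≡ ∀x ¬A, De Morgan for ∧/∨):
  (\forall h\, \forall d\, (\neg T(d,h) \lor T(h,d))) \land (\exists f\, \neg T(f,f))
All bound variables are already distinct, so no renaming is needed.
Extract every quantifier outward, since the variables are now distinct and don't occur free across branches:
  \forall h\, \forall d\, \exists f\, ((\neg T(d,h) \lor T(h,d)) \land \neg T(f,f))

\forall h\, \forall d\, \exists f\, ((\neg T(d,h) \lor T(h,d)) \land \neg T(f,f))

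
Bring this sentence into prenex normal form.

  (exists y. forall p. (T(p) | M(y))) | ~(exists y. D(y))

exists y. forall p. forall x. (T(p) | M(y) | ~D(x))

Push ¬ through the quantifiers and connectives to reach negation normal form:
  (exists y. forall p. (T(p) | M(y))) | (forall y. ~D(y))
Standardize variables apart so no two quantifiers bind the same name: y↦x.
  (exists y. forall p. (T(p) | M(y))) | (forall x. ~D(x))
Finally move all quantifiers to the prefix:
  exists y. forall p. forall x. (T(p) | M(y) | ~D(x))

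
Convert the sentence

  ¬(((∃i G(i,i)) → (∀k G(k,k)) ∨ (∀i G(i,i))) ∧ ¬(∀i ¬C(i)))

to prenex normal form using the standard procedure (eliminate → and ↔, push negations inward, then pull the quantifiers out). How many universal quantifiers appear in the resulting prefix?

Rewrite implications/biconditionals: A → B as ¬A ∨ B.
  ¬((¬(∃i G(i,i)) ∨ (∀k G(k,k)) ∨ (∀i G(i,i))) ∧ ¬(∀i ¬C(i)))
Move each ¬ inward, flipping quantifiers it crosses:
  (∃i G(i,i)) ∧ (∃k ¬G(k,k)) ∧ (∃i ¬G(i,i)) ∨ (∀i ¬C(i))
Give each quantifier a distinct variable: i↦w1, i↦x.
  (∃i G(i,i)) ∧ (∃k ¬G(k,k)) ∧ (∃w1 ¬G(w1,w1)) ∨ (∀x ¬C(x))
Pull the quantifiers to the front (each side's bound variable is not free in the other side):
  ∃i ∃k ∃w1 ∀x (G(i,i) ∧ ¬G(k,k) ∧ ¬G(w1,w1) ∨ ¬C(x))
The prefix is ∃i ∃k ∃w1 ∀x: 1 universal, 3 existential.

1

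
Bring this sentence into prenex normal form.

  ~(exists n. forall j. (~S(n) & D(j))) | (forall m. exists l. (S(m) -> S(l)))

forall n. exists j. forall m. exists l. (S(n) | ~D(j) | ~S(m) | S(l))

Eliminate → and ↔ using ¬ and ∨.
  ~(exists n. forall j. (~S(n) & D(j))) | (forall m. exists l. (~S(m) | S(l)))
Push ¬ through the quantifiers and connectives to reach negation normal form:
  (forall n. exists j. (S(n) | ~D(j))) | (forall m. exists l. (~S(m) | S(l)))
All bound variables are already distinct, so no renaming is needed.
Finally move all quantifiers to the prefix:
  forall n. exists j. forall m. exists l. (S(n) | ~D(j) | ~S(m) | S(l))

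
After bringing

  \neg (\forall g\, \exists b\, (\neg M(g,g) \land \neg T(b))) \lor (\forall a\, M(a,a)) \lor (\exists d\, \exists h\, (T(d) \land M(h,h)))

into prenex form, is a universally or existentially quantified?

Move each ¬ inward, flipping quantifiers it crosses:
  (\exists g\, \forall b\, (M(g,g) \lor T(b))) \lor (\forall a\, M(a,a)) \lor (\exists d\, \exists h\, (T(d) \land M(h,h)))
All bound variables are already distinct, so no renaming is needed.
Extract every quantifier outward, since the variables are now distinct and don't occur free across branches:
  \exists g\, \forall b\, \forall a\, \exists d\, \exists h\, (M(g,g) \lor T(b) \lor M(a,a) \lor T(d) \land M(h,h))
The quantifier \forall a sits under an even number of negations, so it remains universal.

universal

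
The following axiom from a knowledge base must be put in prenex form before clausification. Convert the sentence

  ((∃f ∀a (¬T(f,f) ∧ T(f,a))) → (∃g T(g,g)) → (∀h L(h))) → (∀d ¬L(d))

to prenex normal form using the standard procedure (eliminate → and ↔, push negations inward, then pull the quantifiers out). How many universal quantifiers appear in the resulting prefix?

Rewrite implications/biconditionals: A → B as ¬A ∨ B.
  ¬(¬(∃f ∀a (¬T(f,f) ∧ T(f,a))) ∨ ¬(∃g T(g,g)) ∨ (∀h L(h))) ∨ (∀d ¬L(d))
Drive negations inward (¬∀x A ≡ ∃x ¬A, ¬∃x A ≡ ∀x ¬A, De Morgan for ∧/∨):
  (∃f ∀a (¬T(f,f) ∧ T(f,a))) ∧ (∃g T(g,g)) ∧ (∃h ¬L(h)) ∨ (∀d ¬L(d))
All bound variables are already distinct, so no renaming is needed.
Finally move all quantifiers to the prefix:
  ∃f ∀a ∃g ∃h ∀d (¬T(f,f) ∧ T(f,a) ∧ T(g,g) ∧ ¬L(h) ∨ ¬L(d))
The prefix is ∃f ∀a ∃g ∃h ∀d: 2 universal, 3 existential.

2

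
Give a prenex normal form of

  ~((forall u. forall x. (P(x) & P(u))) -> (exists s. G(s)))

Rewrite implications/biconditionals: A → B as ¬A ∨ B.
  ~(~(forall u. forall x. (P(x) & P(u))) | (exists s. G(s)))
Push ¬ through the quantifiers and connectives to reach negation normal form:
  (forall u. forall x. (P(x) & P(u))) & (forall s. ~G(s))
All bound variables are already distinct, so no renaming is needed.
Extract every quantifier outward, since the variables are now distinct and don't occur free across branches:
  forall u. forall x. forall s. (P(x) & P(u) & ~G(s))

forall u. forall x. forall s. (P(x) & P(u) & ~G(s))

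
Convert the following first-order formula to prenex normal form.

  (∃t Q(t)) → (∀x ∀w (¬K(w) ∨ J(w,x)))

Eliminate → and ↔ using ¬ and ∨.
  ¬(∃t Q(t)) ∨ (∀x ∀w (¬K(w) ∨ J(w,x)))
Move each ¬ inward, flipping quantifiers it crosses:
  (∀t ¬Q(t)) ∨ (∀x ∀w (¬K(w) ∨ J(w,x)))
Finally move all quantifiers to the prefix:
  ∀t ∀x ∀w (¬Q(t) ∨ ¬K(w) ∨ J(w,x))

∀t ∀x ∀w (¬Q(t) ∨ ¬K(w) ∨ J(w,x))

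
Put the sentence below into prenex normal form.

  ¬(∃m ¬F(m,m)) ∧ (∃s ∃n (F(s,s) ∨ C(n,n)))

∀m ∃s ∃n (F(m,m) ∧ (F(s,s) ∨ C(n,n)))

Move each ¬ inward, flipping quantifiers it crosses:
  (∀m F(m,m)) ∧ (∃s ∃n (F(s,s) ∨ C(n,n)))
All bound variables are already distinct, so no renaming is needed.
Finally move all quantifiers to the prefix:
  ∀m ∃s ∃n (F(m,m) ∧ (F(s,s) ∨ C(n,n)))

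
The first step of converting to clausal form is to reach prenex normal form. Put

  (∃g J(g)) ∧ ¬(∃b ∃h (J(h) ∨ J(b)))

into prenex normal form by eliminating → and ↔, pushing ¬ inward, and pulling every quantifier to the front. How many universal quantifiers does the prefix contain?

2

Drive negations inward (¬∀x A ≡ ∃x ¬A, ¬∃x A ≡ ∀x ¬A, De Morgan for ∧/∨):
  (∃g J(g)) ∧ (∀b ∀h (¬J(h) ∧ ¬J(b)))
All bound variables are already distinct, so no renaming is needed.
Finally move all quantifiers to the prefix:
  ∃g ∀b ∀h (J(g) ∧ ¬J(h) ∧ ¬J(b))
The prefix is ∃g ∀b ∀h: 2 universal, 1 existential.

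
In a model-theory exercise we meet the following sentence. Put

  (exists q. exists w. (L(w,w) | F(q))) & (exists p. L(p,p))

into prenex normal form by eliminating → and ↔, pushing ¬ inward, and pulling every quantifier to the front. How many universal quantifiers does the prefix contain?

0

All bound variables are already distinct, so no renaming is needed.
Pull the quantifiers to the front (each side's bound variable is not free in the other side):
  exists q. exists w. exists p. ((L(w,w) | F(q)) & L(p,p))
The prefix is exists q exists w exists p: 0 universal, 3 existential.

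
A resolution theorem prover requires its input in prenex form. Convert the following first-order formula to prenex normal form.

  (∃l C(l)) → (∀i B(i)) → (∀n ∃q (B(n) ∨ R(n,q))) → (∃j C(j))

∀l ∃i ∃n ∀q ∃j (¬C(l) ∨ ¬B(i) ∨ ¬B(n) ∧ ¬R(n,q) ∨ C(j))

First replace A → B with ¬A ∨ B.
  ¬(∃l C(l)) ∨ ¬(∀i B(i)) ∨ ¬(∀n ∃q (B(n) ∨ R(n,q))) ∨ (∃j C(j))
Push ¬ through the quantifiers and connectives to reach negation normal form:
  (∀l ¬C(l)) ∨ (∃i ¬B(i)) ∨ (∃n ∀q (¬B(n) ∧ ¬R(n,q))) ∨ (∃j C(j))
All bound variables are already distinct, so no renaming is needed.
Pull the quantifiers to the front (each side's bound variable is not free in the other side):
  ∀l ∃i ∃n ∀q ∃j (¬C(l) ∨ ¬B(i) ∨ ¬B(n) ∧ ¬R(n,q) ∨ C(j))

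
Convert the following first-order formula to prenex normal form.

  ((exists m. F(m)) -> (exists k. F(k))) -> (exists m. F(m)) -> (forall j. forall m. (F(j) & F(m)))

First replace A → B with ¬A ∨ B.
  ~(~(exists m. F(m)) | (exists k. F(k))) | ~(exists m. F(m)) | (forall j. forall m. (F(j) & F(m)))
Drive negations inward (¬∀x A ≡ ∃x ¬A, ¬∃x A ≡ ∀x ¬A, De Morgan for ∧/∨):
  (exists m. F(m)) & (forall k. ~F(k)) | (forall m. ~F(m)) | (forall j. forall m. (F(j) & F(m)))
Rename bound variables to avoid capture: m↦s, m↦p.
  (exists m. F(m)) & (forall k. ~F(k)) | (forall s. ~F(s)) | (forall j. forall p. (F(j) & F(p)))
Extract every quantifier outward, since the variables are now distinct and don't occur free across branches:
  exists m. forall k. forall s. forall j. forall p. (F(m) & ~F(k) | ~F(s) | F(j) & F(p))

exists m. forall k. forall s. forall j. forall p. (F(m) & ~F(k) | ~F(s) | F(j) & F(p))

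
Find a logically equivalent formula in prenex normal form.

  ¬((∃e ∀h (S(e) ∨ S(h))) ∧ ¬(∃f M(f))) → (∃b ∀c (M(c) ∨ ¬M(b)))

∃e ∀h ∀f ∃b ∀c ((S(e) ∨ S(h)) ∧ ¬M(f) ∨ M(c) ∨ ¬M(b))

Rewrite implications/biconditionals: A → B as ¬A ∨ B.
  ¬¬((∃e ∀h (S(e) ∨ S(h))) ∧ ¬(∃f M(f))) ∨ (∃b ∀c (M(c) ∨ ¬M(b)))
Drive negations inward (¬∀x A ≡ ∃x ¬A, ¬∃x A ≡ ∀x ¬A, De Morgan for ∧/∨):
  (∃e ∀h (S(e) ∨ S(h))) ∧ (∀f ¬M(f)) ∨ (∃b ∀c (M(c) ∨ ¬M(b)))
All bound variables are already distinct, so no renaming is needed.
Finally move all quantifiers to the prefix:
  ∃e ∀h ∀f ∃b ∀c ((S(e) ∨ S(h)) ∧ ¬M(f) ∨ M(c) ∨ ¬M(b))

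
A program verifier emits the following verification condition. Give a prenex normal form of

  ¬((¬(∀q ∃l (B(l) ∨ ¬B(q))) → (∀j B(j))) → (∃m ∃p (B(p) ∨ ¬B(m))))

Eliminate → and ↔ using ¬ and ∨.
  ¬(¬(¬¬(∀q ∃l (B(l) ∨ ¬B(q))) ∨ (∀j B(j))) ∨ (∃m ∃p (B(p) ∨ ¬B(m))))
Push ¬ through the quantifiers and connectives to reach negation normal form:
  ((∀q ∃l (B(l) ∨ ¬B(q))) ∨ (∀j B(j))) ∧ (∀m ∀p (¬B(p) ∧ B(m)))
All bound variables are already distinct, so no renaming is needed.
Extract every quantifier outward, since the variables are now distinct and don't occur free across branches:
  ∀q ∃l ∀j ∀m ∀p ((B(l) ∨ ¬B(q) ∨ B(j)) ∧ ¬B(p) ∧ B(m))

∀q ∃l ∀j ∀m ∀p ((B(l) ∨ ¬B(q) ∨ B(j)) ∧ ¬B(p) ∧ B(m))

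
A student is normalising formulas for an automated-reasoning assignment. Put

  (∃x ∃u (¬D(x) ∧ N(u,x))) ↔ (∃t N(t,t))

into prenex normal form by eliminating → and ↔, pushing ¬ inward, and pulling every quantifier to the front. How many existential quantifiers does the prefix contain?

First replace A → B with ¬A ∨ B; A ↔ B as (¬A ∨ B) ∧ (¬B ∨ A).
  (¬(∃x ∃u (¬D(x) ∧ N(u,x))) ∨ (∃t N(t,t))) ∧ (¬(∃t N(t,t)) ∨ (∃x ∃u (¬D(x) ∧ N(u,x))))
Push ¬ through the quantifiers and connectives to reach negation normal form:
  ((∀x ∀u (D(x) ∨ ¬N(u,x))) ∨ (∃t N(t,t))) ∧ ((∀t ¬N(t,t)) ∨ (∃x ∃u (¬D(x) ∧ N(u,x))))
Rename bound variables to avoid capture: t↦c, x↦v1, u↦z1.
  ((∀x ∀u (D(x) ∨ ¬N(u,x))) ∨ (∃t N(t,t))) ∧ ((∀c ¬N(c,c)) ∨ (∃v1 ∃z1 (¬D(v1) ∧ N(z1,v1))))
Extract every quantifier outward, since the variables are now distinct and don't occur free across branches:
  ∀x ∀u ∃t ∀c ∃v1 ∃z1 ((D(x) ∨ ¬N(u,x) ∨ N(t,t)) ∧ (¬N(c,c) ∨ ¬D(v1) ∧ N(z1,v1)))
The prefix is ∀x ∀u ∃t ∀c ∃v1 ∃z1: 3 universal, 3 existential.

3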